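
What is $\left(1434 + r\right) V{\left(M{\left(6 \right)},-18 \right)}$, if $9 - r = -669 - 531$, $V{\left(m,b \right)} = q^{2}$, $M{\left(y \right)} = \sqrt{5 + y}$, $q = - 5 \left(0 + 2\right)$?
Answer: $264300$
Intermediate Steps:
$q = -10$ ($q = \left(-5\right) 2 = -10$)
$V{\left(m,b \right)} = 100$ ($V{\left(m,b \right)} = \left(-10\right)^{2} = 100$)
$r = 1209$ ($r = 9 - \left(-669 - 531\right) = 9 - -1200 = 9 + 1200 = 1209$)
$\left(1434 + r\right) V{\left(M{\left(6 \right)},-18 \right)} = \left(1434 + 1209\right) 100 = 2643 \cdot 100 = 264300$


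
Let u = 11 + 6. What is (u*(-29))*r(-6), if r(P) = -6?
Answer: 2958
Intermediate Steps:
u = 17
(u*(-29))*r(-6) = (17*(-29))*(-6) = -493*(-6) = 2958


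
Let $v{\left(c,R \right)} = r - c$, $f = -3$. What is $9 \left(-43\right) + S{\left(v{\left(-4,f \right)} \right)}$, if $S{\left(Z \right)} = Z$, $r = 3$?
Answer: $-380$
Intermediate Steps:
$v{\left(c,R \right)} = 3 - c$
$9 \left(-43\right) + S{\left(v{\left(-4,f \right)} \right)} = 9 \left(-43\right) + \left(3 - -4\right) = -387 + \left(3 + 4\right) = -387 + 7 = -380$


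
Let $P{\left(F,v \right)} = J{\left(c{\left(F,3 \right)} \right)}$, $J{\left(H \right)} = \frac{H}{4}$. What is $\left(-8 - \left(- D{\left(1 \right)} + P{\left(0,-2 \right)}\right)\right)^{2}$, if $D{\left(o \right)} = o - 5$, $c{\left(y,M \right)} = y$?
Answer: $144$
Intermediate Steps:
$D{\left(o \right)} = -5 + o$ ($D{\left(o \right)} = o - 5 = -5 + o$)
$J{\left(H \right)} = \frac{H}{4}$ ($J{\left(H \right)} = H \frac{1}{4} = \frac{H}{4}$)
$P{\left(F,v \right)} = \frac{F}{4}$
$\left(-8 - \left(- D{\left(1 \right)} + P{\left(0,-2 \right)}\right)\right)^{2} = \left(-8 + \left(\left(\left(-5 + 1\right) - \frac{1}{4} \cdot 0\right) - 0\right)\right)^{2} = \left(-8 + \left(\left(-4 - 0\right) + 0\right)\right)^{2} = \left(-8 + \left(\left(-4 + 0\right) + 0\right)\right)^{2} = \left(-8 + \left(-4 + 0\right)\right)^{2} = \left(-8 - 4\right)^{2} = \left(-12\right)^{2} = 144$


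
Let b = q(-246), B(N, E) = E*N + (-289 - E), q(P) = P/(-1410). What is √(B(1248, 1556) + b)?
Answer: √107138884310/235 ≈ 1392.9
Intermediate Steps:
q(P) = -P/1410 (q(P) = P*(-1/1410) = -P/1410)
B(N, E) = -289 - E + E*N
b = 41/235 (b = -1/1410*(-246) = 41/235 ≈ 0.17447)
√(B(1248, 1556) + b) = √((-289 - 1*1556 + 1556*1248) + 41/235) = √((-289 - 1556 + 1941888) + 41/235) = √(1940043 + 41/235) = √(455910146/235) = √107138884310/235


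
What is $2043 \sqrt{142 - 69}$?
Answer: $2043 \sqrt{73} \approx 17455.0$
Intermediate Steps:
$2043 \sqrt{142 - 69} = 2043 \sqrt{73}$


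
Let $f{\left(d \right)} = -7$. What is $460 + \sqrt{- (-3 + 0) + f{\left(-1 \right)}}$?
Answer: $460 + 2 i \approx 460.0 + 2.0 i$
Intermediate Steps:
$460 + \sqrt{- (-3 + 0) + f{\left(-1 \right)}} = 460 + \sqrt{- (-3 + 0) - 7} = 460 + \sqrt{\left(-1\right) \left(-3\right) - 7} = 460 + \sqrt{3 - 7} = 460 + \sqrt{-4} = 460 + 2 i$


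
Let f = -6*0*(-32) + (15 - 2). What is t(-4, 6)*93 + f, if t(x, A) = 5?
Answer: 478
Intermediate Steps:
f = 13 (f = 0*(-32) + 13 = 0 + 13 = 13)
t(-4, 6)*93 + f = 5*93 + 13 = 465 + 13 = 478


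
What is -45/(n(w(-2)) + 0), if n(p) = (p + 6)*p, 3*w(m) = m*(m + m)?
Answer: -405/208 ≈ -1.9471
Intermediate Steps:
w(m) = 2*m**2/3 (w(m) = (m*(m + m))/3 = (m*(2*m))/3 = (2*m**2)/3 = 2*m**2/3)
n(p) = p*(6 + p) (n(p) = (6 + p)*p = p*(6 + p))
-45/(n(w(-2)) + 0) = -45/(((2/3)*(-2)**2)*(6 + (2/3)*(-2)**2) + 0) = -45/(((2/3)*4)*(6 + (2/3)*4) + 0) = -45/(8*(6 + 8/3)/3 + 0) = -45/((8/3)*(26/3) + 0) = -45/(208/9 + 0) = -45/208/9 = -45*9/208 = -405/208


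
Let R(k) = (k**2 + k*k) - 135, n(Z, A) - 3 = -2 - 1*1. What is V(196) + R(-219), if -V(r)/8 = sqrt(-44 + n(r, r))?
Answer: 95787 - 16*I*sqrt(11) ≈ 95787.0 - 53.066*I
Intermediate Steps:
n(Z, A) = 0 (n(Z, A) = 3 + (-2 - 1*1) = 3 + (-2 - 1) = 3 - 3 = 0)
V(r) = -16*I*sqrt(11) (V(r) = -8*sqrt(-44 + 0) = -16*I*sqrt(11))
R(k) = -135 + 2*k**2 (R(k) = (k**2 + k**2) - 135 = 2*k**2 - 135 = -135 + 2*k**2)
V(196) + R(-219) = -16*I*sqrt(11) + (-135 + 2*(-219)**2) = -16*I*sqrt(11) + (-135 + 2*47961) = -16*I*sqrt(11) + (-135 + 95922) = -16*I*sqrt(11) + 95787 = 95787 - 16*I*sqrt(11)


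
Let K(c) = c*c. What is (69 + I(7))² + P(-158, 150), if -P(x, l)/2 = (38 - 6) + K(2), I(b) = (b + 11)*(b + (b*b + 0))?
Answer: 1159857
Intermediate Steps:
I(b) = (11 + b)*(b + b²) (I(b) = (11 + b)*(b + (b² + 0)) = (11 + b)*(b + b²))
K(c) = c²
P(x, l) = -72 (P(x, l) = -2*((38 - 6) + 2²) = -2*(32 + 4) = -2*36 = -72)
(69 + I(7))² + P(-158, 150) = (69 + 7*(11 + 7² + 12*7))² - 72 = (69 + 7*(11 + 49 + 84))² - 72 = (69 + 7*144)² - 72 = (69 + 1008)² - 72 = 1077² - 72 = 1159929 - 72 = 1159857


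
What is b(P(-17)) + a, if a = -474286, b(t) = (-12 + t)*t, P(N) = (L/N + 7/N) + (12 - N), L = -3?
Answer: -136929289/289 ≈ -4.7380e+5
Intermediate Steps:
P(N) = 12 - N + 4/N (P(N) = (-3/N + 7/N) + (12 - N) = 4/N + (12 - N) = 12 - N + 4/N)
b(t) = t*(-12 + t)
b(P(-17)) + a = (12 - 1*(-17) + 4/(-17))*(-12 + (12 - 1*(-17) + 4/(-17))) - 474286 = (12 + 17 + 4*(-1/17))*(-12 + (12 + 17 + 4*(-1/17))) - 474286 = (12 + 17 - 4/17)*(-12 + (12 + 17 - 4/17)) - 474286 = 489*(-12 + 489/17)/17 - 474286 = (489/17)*(285/17) - 474286 = 139365/289 - 474286 = -136929289/289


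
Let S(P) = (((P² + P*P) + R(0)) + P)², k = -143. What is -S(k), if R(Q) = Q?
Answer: -1660970025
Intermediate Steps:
S(P) = (P + 2*P²)² (S(P) = (((P² + P*P) + 0) + P)² = (((P² + P²) + 0) + P)² = ((2*P² + 0) + P)² = (2*P² + P)² = (P + 2*P²)²)
-S(k) = -(-143)²*(1 + 2*(-143))² = -20449*(1 - 286)² = -20449*(-285)² = -20449*81225 = -1*1660970025 = -1660970025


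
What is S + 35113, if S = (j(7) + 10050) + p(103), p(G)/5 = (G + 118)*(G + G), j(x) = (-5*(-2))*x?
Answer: 272863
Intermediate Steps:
j(x) = 10*x
p(G) = 10*G*(118 + G) (p(G) = 5*((G + 118)*(G + G)) = 5*((118 + G)*(2*G)) = 5*(2*G*(118 + G)) = 10*G*(118 + G))
S = 237750 (S = (10*7 + 10050) + 10*103*(118 + 103) = (70 + 10050) + 10*103*221 = 10120 + 227630 = 237750)
S + 35113 = 237750 + 35113 = 272863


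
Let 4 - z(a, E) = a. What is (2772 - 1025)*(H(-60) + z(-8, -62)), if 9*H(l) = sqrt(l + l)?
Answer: 20964 + 3494*I*sqrt(30)/9 ≈ 20964.0 + 2126.4*I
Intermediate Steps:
H(l) = sqrt(2)*sqrt(l)/9 (H(l) = sqrt(l + l)/9 = sqrt(2*l)/9 = (sqrt(2)*sqrt(l))/9 = sqrt(2)*sqrt(l)/9)
z(a, E) = 4 - a
(2772 - 1025)*(H(-60) + z(-8, -62)) = (2772 - 1025)*(sqrt(2)*sqrt(-60)/9 + (4 - 1*(-8))) = 1747*(sqrt(2)*(2*I*sqrt(15))/9 + (4 + 8)) = 1747*(2*I*sqrt(30)/9 + 12) = 1747*(12 + 2*I*sqrt(30)/9) = 20964 + 3494*I*sqrt(30)/9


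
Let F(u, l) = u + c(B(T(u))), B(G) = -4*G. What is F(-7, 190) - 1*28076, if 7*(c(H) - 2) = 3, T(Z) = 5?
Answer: -196564/7 ≈ -28081.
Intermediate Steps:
c(H) = 17/7 (c(H) = 2 + (1/7)*3 = 2 + 3/7 = 17/7)
F(u, l) = 17/7 + u (F(u, l) = u + 17/7 = 17/7 + u)
F(-7, 190) - 1*28076 = (17/7 - 7) - 1*28076 = -32/7 - 28076 = -196564/7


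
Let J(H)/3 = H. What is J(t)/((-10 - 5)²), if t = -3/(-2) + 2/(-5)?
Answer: 11/750 ≈ 0.014667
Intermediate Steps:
t = 11/10 (t = -3*(-½) + 2*(-⅕) = 3/2 - ⅖ = 11/10 ≈ 1.1000)
J(H) = 3*H
J(t)/((-10 - 5)²) = (3*(11/10))/((-10 - 5)²) = 33/(10*((-15)²)) = (33/10)/225 = (33/10)*(1/225) = 11/750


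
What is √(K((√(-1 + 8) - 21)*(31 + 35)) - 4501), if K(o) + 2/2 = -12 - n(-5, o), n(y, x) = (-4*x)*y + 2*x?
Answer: √(25978 - 1452*√7) ≈ 148.78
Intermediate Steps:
n(y, x) = 2*x - 4*x*y (n(y, x) = -4*x*y + 2*x = 2*x - 4*x*y)
K(o) = -13 - 22*o (K(o) = -1 + (-12 - 2*o*(1 - 2*(-5))) = -1 + (-12 - 2*o*(1 + 10)) = -1 + (-12 - 2*o*11) = -1 + (-12 - 22*o) = -13 - 22*o)
√(K((√(-1 + 8) - 21)*(31 + 35)) - 4501) = √((-13 - 22*(√(-1 + 8) - 21)*(31 + 35)) - 4501) = √((-13 - 22*(√7 - 21)*66) - 4501) = √((-13 - 22*(-21 + √7)*66) - 4501) = √((-13 - 22*(-1386 + 66*√7)) - 4501) = √((-13 + (30492 - 1452*√7)) - 4501) = √((30479 - 1452*√7) - 4501) = √(25978 - 1452*√7)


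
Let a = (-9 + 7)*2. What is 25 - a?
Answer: 29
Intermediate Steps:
a = -4 (a = -2*2 = -4)
25 - a = 25 - 1*(-4) = 25 + 4 = 29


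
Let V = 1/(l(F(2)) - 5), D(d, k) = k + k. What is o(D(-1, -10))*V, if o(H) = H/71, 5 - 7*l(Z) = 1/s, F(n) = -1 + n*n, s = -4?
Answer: 80/1207 ≈ 0.066280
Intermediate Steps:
D(d, k) = 2*k
F(n) = -1 + n²
l(Z) = ¾ (l(Z) = 5/7 - 1/(7*(-4)) = 5/7 - (-1)/(7*4) = 5/7 - ⅐*(-¼) = 5/7 + 1/28 = ¾)
o(H) = H/71 (o(H) = H*(1/71) = H/71)
V = -4/17 (V = 1/(¾ - 5) = 1/(-17/4) = -4/17 ≈ -0.23529)
o(D(-1, -10))*V = ((2*(-10))/71)*(-4/17) = ((1/71)*(-20))*(-4/17) = -20/71*(-4/17) = 80/1207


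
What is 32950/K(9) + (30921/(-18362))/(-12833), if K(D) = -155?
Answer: -1552863649589/7304825926 ≈ -212.58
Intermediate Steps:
32950/K(9) + (30921/(-18362))/(-12833) = 32950/(-155) + (30921/(-18362))/(-12833) = 32950*(-1/155) + (30921*(-1/18362))*(-1/12833) = -6590/31 - 30921/18362*(-1/12833) = -6590/31 + 30921/235639546 = -1552863649589/7304825926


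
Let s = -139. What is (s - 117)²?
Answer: 65536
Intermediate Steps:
(s - 117)² = (-139 - 117)² = (-256)² = 65536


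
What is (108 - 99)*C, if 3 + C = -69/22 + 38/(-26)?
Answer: -19557/286 ≈ -68.381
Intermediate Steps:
C = -2173/286 (C = -3 + (-69/22 + 38/(-26)) = -3 + (-69*1/22 + 38*(-1/26)) = -3 + (-69/22 - 19/13) = -3 - 1315/286 = -2173/286 ≈ -7.5979)
(108 - 99)*C = (108 - 99)*(-2173/286) = 9*(-2173/286) = -19557/286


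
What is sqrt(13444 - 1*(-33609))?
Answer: sqrt(47053) ≈ 216.92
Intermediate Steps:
sqrt(13444 - 1*(-33609)) = sqrt(13444 + 33609) = sqrt(47053)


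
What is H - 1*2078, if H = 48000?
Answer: 45922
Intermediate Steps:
H - 1*2078 = 48000 - 1*2078 = 48000 - 2078 = 45922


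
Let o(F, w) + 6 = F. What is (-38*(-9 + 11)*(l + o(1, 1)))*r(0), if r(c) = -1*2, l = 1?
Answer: -608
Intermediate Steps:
o(F, w) = -6 + F
r(c) = -2
(-38*(-9 + 11)*(l + o(1, 1)))*r(0) = -38*(-9 + 11)*(1 + (-6 + 1))*(-2) = -76*(1 - 5)*(-2) = -76*(-4)*(-2) = -38*(-8)*(-2) = 304*(-2) = -608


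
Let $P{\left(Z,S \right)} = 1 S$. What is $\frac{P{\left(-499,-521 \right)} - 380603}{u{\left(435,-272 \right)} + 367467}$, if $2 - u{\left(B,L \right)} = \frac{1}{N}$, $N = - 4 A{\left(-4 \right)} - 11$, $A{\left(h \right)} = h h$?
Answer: $- \frac{7146075}{6890044} \approx -1.0372$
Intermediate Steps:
$P{\left(Z,S \right)} = S$
$A{\left(h \right)} = h^{2}$
$N = -75$ ($N = - 4 \left(-4\right)^{2} - 11 = \left(-4\right) 16 - 11 = -64 - 11 = -75$)
$u{\left(B,L \right)} = \frac{151}{75}$ ($u{\left(B,L \right)} = 2 - \frac{1}{-75} = 2 - - \frac{1}{75} = 2 + \frac{1}{75} = \frac{151}{75}$)
$\frac{P{\left(-499,-521 \right)} - 380603}{u{\left(435,-272 \right)} + 367467} = \frac{-521 - 380603}{\frac{151}{75} + 367467} = - \frac{381124}{\frac{27560176}{75}} = \left(-381124\right) \frac{75}{27560176} = - \frac{7146075}{6890044}$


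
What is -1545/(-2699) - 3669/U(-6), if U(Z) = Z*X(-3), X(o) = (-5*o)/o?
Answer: -3285427/26990 ≈ -121.73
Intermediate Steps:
X(o) = -5
U(Z) = -5*Z (U(Z) = Z*(-5) = -5*Z)
-1545/(-2699) - 3669/U(-6) = -1545/(-2699) - 3669/((-5*(-6))) = -1545*(-1/2699) - 3669/30 = 1545/2699 - 3669*1/30 = 1545/2699 - 1223/10 = -3285427/26990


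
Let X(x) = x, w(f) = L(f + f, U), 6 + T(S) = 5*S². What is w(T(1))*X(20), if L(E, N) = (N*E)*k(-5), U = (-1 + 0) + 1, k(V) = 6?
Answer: 0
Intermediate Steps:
T(S) = -6 + 5*S²
U = 0 (U = -1 + 1 = 0)
L(E, N) = 6*E*N (L(E, N) = (N*E)*6 = (E*N)*6 = 6*E*N)
w(f) = 0 (w(f) = 6*(f + f)*0 = 6*(2*f)*0 = 0)
w(T(1))*X(20) = 0*20 = 0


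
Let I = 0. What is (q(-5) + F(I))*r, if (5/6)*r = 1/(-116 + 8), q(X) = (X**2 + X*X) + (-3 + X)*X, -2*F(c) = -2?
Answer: -91/90 ≈ -1.0111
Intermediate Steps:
F(c) = 1 (F(c) = -1/2*(-2) = 1)
q(X) = 2*X**2 + X*(-3 + X) (q(X) = (X**2 + X**2) + X*(-3 + X) = 2*X**2 + X*(-3 + X))
r = -1/90 (r = 6/(5*(-116 + 8)) = (6/5)/(-108) = (6/5)*(-1/108) = -1/90 ≈ -0.011111)
(q(-5) + F(I))*r = (3*(-5)*(-1 - 5) + 1)*(-1/90) = (3*(-5)*(-6) + 1)*(-1/90) = (90 + 1)*(-1/90) = 91*(-1/90) = -91/90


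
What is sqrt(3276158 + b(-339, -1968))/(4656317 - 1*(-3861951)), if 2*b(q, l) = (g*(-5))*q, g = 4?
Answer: sqrt(819887)/4259134 ≈ 0.00021260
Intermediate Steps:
b(q, l) = -10*q (b(q, l) = ((4*(-5))*q)/2 = (-20*q)/2 = -10*q)
sqrt(3276158 + b(-339, -1968))/(4656317 - 1*(-3861951)) = sqrt(3276158 - 10*(-339))/(4656317 - 1*(-3861951)) = sqrt(3276158 + 3390)/(4656317 + 3861951) = sqrt(3279548)/8518268 = (2*sqrt(819887))*(1/8518268) = sqrt(819887)/4259134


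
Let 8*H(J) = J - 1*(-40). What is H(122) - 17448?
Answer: -69711/4 ≈ -17428.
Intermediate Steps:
H(J) = 5 + J/8 (H(J) = (J - 1*(-40))/8 = (J + 40)/8 = (40 + J)/8 = 5 + J/8)
H(122) - 17448 = (5 + (1/8)*122) - 17448 = (5 + 61/4) - 17448 = 81/4 - 17448 = -69711/4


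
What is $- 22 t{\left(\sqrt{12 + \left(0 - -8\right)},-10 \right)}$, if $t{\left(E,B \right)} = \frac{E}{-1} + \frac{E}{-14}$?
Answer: $\frac{330 \sqrt{5}}{7} \approx 105.41$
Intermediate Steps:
$t{\left(E,B \right)} = - \frac{15 E}{14}$ ($t{\left(E,B \right)} = E \left(-1\right) + E \left(- \frac{1}{14}\right) = - E - \frac{E}{14} = - \frac{15 E}{14}$)
$- 22 t{\left(\sqrt{12 + \left(0 - -8\right)},-10 \right)} = - 22 \left(- \frac{15 \sqrt{12 + \left(0 - -8\right)}}{14}\right) = - 22 \left(- \frac{15 \sqrt{12 + \left(0 + 8\right)}}{14}\right) = - 22 \left(- \frac{15 \sqrt{12 + 8}}{14}\right) = - 22 \left(- \frac{15 \sqrt{20}}{14}\right) = - 22 \left(- \frac{15 \cdot 2 \sqrt{5}}{14}\right) = - 22 \left(- \frac{15 \sqrt{5}}{7}\right) = \frac{330 \sqrt{5}}{7}$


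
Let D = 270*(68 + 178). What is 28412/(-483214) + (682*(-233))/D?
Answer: -19668182231/8023768470 ≈ -2.4512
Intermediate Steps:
D = 66420 (D = 270*246 = 66420)
28412/(-483214) + (682*(-233))/D = 28412/(-483214) + (682*(-233))/66420 = 28412*(-1/483214) - 158906*1/66420 = -14206/241607 - 79453/33210 = -19668182231/8023768470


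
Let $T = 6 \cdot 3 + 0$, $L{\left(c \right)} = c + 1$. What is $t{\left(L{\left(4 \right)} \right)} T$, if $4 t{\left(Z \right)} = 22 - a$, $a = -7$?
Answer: $\frac{261}{2} \approx 130.5$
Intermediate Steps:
$L{\left(c \right)} = 1 + c$
$t{\left(Z \right)} = \frac{29}{4}$ ($t{\left(Z \right)} = \frac{22 - -7}{4} = \frac{22 + 7}{4} = \frac{1}{4} \cdot 29 = \frac{29}{4}$)
$T = 18$ ($T = 18 + 0 = 18$)
$t{\left(L{\left(4 \right)} \right)} T = \frac{29}{4} \cdot 18 = \frac{261}{2}$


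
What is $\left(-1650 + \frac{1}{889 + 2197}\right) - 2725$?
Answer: $- \frac{13501249}{3086} \approx -4375.0$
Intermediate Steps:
$\left(-1650 + \frac{1}{889 + 2197}\right) - 2725 = \left(-1650 + \frac{1}{3086}\right) - 2725 = - \frac{5091899}{3086} - 2725 = - \frac{13501249}{3086}$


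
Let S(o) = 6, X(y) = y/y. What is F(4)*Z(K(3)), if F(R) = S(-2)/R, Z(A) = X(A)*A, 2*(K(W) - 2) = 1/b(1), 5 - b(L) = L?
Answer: 51/16 ≈ 3.1875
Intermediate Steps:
X(y) = 1
b(L) = 5 - L
K(W) = 17/8 (K(W) = 2 + 1/(2*(5 - 1*1)) = 2 + 1/(2*(5 - 1)) = 2 + (1/2)/4 = 2 + (1/2)*(1/4) = 2 + 1/8 = 17/8)
Z(A) = A (Z(A) = 1*A = A)
F(R) = 6/R
F(4)*Z(K(3)) = (6/4)*(17/8) = (6*(1/4))*(17/8) = (3/2)*(17/8) = 51/16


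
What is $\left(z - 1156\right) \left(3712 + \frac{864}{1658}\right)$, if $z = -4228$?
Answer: $- \frac{16570229120}{829} \approx -1.9988 \cdot 10^{7}$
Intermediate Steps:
$\left(z - 1156\right) \left(3712 + \frac{864}{1658}\right) = \left(-4228 - 1156\right) \left(3712 + \frac{864}{1658}\right) = - 5384 \left(3712 + 864 \cdot \frac{1}{1658}\right) = - 5384 \left(3712 + \frac{432}{829}\right) = \left(-5384\right) \frac{3077680}{829} = - \frac{16570229120}{829}$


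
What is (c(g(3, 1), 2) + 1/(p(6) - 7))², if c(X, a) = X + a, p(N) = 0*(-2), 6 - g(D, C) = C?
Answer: 2304/49 ≈ 47.020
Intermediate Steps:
g(D, C) = 6 - C
p(N) = 0
(c(g(3, 1), 2) + 1/(p(6) - 7))² = (((6 - 1*1) + 2) + 1/(0 - 7))² = (((6 - 1) + 2) + 1/(-7))² = ((5 + 2) - ⅐)² = (7 - ⅐)² = (48/7)² = 2304/49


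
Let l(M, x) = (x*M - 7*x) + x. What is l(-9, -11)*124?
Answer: 20460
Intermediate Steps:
l(M, x) = -6*x + M*x (l(M, x) = (M*x - 7*x) + x = (-7*x + M*x) + x = -6*x + M*x)
l(-9, -11)*124 = -11*(-6 - 9)*124 = -11*(-15)*124 = 165*124 = 20460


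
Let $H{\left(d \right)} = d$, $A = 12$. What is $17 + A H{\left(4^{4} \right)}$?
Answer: $3089$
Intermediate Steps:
$17 + A H{\left(4^{4} \right)} = 17 + 12 \cdot 4^{4} = 17 + 12 \cdot 256 = 17 + 3072 = 3089$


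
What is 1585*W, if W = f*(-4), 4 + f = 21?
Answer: -107780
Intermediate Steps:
f = 17 (f = -4 + 21 = 17)
W = -68 (W = 17*(-4) = -68)
1585*W = 1585*(-68) = -107780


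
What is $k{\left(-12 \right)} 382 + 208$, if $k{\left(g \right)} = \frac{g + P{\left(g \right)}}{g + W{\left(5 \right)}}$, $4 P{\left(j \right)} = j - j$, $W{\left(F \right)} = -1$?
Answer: $\frac{7288}{13} \approx 560.62$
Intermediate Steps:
$P{\left(j \right)} = 0$ ($P{\left(j \right)} = \frac{j - j}{4} = \frac{1}{4} \cdot 0 = 0$)
$k{\left(g \right)} = \frac{g}{-1 + g}$ ($k{\left(g \right)} = \frac{g + 0}{g - 1} = \frac{g}{-1 + g}$)
$k{\left(-12 \right)} 382 + 208 = - \frac{12}{-1 - 12} \cdot 382 + 208 = - \frac{12}{-13} \cdot 382 + 208 = \left(-12\right) \left(- \frac{1}{13}\right) 382 + 208 = \frac{12}{13} \cdot 382 + 208 = \frac{4584}{13} + 208 = \frac{7288}{13}$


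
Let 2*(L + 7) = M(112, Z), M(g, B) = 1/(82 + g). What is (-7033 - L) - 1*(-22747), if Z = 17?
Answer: 6099747/388 ≈ 15721.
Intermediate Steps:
L = -2715/388 (L = -7 + 1/(2*(82 + 112)) = -7 + (½)/194 = -7 + (½)*(1/194) = -7 + 1/388 = -2715/388 ≈ -6.9974)
(-7033 - L) - 1*(-22747) = (-7033 - 1*(-2715/388)) - 1*(-22747) = (-7033 + 2715/388) + 22747 = -2726089/388 + 22747 = 6099747/388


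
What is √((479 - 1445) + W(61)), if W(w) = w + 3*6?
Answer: I*√887 ≈ 29.783*I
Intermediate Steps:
W(w) = 18 + w (W(w) = w + 18 = 18 + w)
√((479 - 1445) + W(61)) = √((479 - 1445) + (18 + 61)) = √(-966 + 79) = √(-887) = I*√887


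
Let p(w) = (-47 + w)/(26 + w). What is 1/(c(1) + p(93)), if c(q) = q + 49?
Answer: 119/5996 ≈ 0.019847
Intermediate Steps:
c(q) = 49 + q
p(w) = (-47 + w)/(26 + w)
1/(c(1) + p(93)) = 1/((49 + 1) + (-47 + 93)/(26 + 93)) = 1/(50 + 46/119) = 1/(5996/119) = 119/5996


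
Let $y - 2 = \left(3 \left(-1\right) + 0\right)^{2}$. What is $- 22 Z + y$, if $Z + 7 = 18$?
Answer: $-231$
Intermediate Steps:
$Z = 11$ ($Z = -7 + 18 = 11$)
$y = 11$ ($y = 2 + \left(3 \left(-1\right) + 0\right)^{2} = 2 + \left(-3 + 0\right)^{2} = 2 + \left(-3\right)^{2} = 2 + 9 = 11$)
$- 22 Z + y = \left(-22\right) 11 + 11 = -242 + 11 = -231$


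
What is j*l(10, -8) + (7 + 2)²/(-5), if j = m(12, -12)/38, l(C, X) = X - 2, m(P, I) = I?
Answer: -1239/95 ≈ -13.042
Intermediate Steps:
l(C, X) = -2 + X
j = -6/19 (j = -12/38 = -12*1/38 = -6/19 ≈ -0.31579)
j*l(10, -8) + (7 + 2)²/(-5) = -6*(-2 - 8)/19 + (7 + 2)²/(-5) = -6/19*(-10) + 9²*(-⅕) = 60/19 + 81*(-⅕) = 60/19 - 81/5 = -1239/95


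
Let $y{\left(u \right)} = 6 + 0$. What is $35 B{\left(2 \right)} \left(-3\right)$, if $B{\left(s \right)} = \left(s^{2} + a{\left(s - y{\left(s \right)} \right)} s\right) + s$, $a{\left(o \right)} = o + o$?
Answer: $1050$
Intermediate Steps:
$y{\left(u \right)} = 6$
$a{\left(o \right)} = 2 o$
$B{\left(s \right)} = s + s^{2} + s \left(-12 + 2 s\right)$ ($B{\left(s \right)} = \left(s^{2} + 2 \left(s - 6\right) s\right) + s = \left(s^{2} + 2 \left(-6 + s\right) s\right) + s = \left(s^{2} + \left(-12 + 2 s\right) s\right) + s = \left(s^{2} + s \left(-12 + 2 s\right)\right) + s = s + s^{2} + s \left(-12 + 2 s\right)$)
$35 B{\left(2 \right)} \left(-3\right) = 35 \cdot 2 \left(-11 + 3 \cdot 2\right) \left(-3\right) = 35 \cdot 2 \left(-11 + 6\right) \left(-3\right) = 35 \cdot 2 \left(-5\right) \left(-3\right) = 35 \left(-10\right) \left(-3\right) = \left(-350\right) \left(-3\right) = 1050$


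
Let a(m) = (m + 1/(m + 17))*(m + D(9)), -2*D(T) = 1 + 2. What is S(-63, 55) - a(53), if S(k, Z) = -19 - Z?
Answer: -392593/140 ≈ -2804.2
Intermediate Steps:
D(T) = -3/2 (D(T) = -(1 + 2)/2 = -½*3 = -3/2)
a(m) = (-3/2 + m)*(m + 1/(17 + m)) (a(m) = (m + 1/(m + 17))*(m - 3/2) = (m + 1/(17 + m))*(-3/2 + m) = (-3/2 + m)*(m + 1/(17 + m)))
S(-63, 55) - a(53) = (-19 - 1*55) - (-3 - 49*53 + 2*53³ + 31*53²)/(2*(17 + 53)) = (-19 - 55) - (-3 - 2597 + 2*148877 + 31*2809)/(2*70) = -74 - (-3 - 2597 + 297754 + 87079)/(2*70) = -74 - 382233/(2*70) = -74 - 1*382233/140 = -74 - 382233/140 = -392593/140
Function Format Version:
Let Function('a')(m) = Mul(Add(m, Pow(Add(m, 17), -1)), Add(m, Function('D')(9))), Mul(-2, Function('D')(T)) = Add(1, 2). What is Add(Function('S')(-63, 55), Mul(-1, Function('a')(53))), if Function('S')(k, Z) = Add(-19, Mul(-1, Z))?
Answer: Rational(-392593, 140) ≈ -2804.2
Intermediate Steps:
Function('D')(T) = Rational(-3, 2) (Function('D')(T) = Mul(Rational(-1, 2), Add(1, 2)) = Mul(Rational(-1, 2), 3) = Rational(-3, 2))
Function('a')(m) = Mul(Add(Rational(-3, 2), m), Add(m, Pow(Add(17, m), -1))) (Function('a')(m) = Mul(Add(m, Pow(Add(m, 17), -1)), Add(m, Rational(-3, 2))) = Mul(Add(m, Pow(Add(17, m), -1)), Add(Rational(-3, 2), m)) = Mul(Add(Rational(-3, 2), m), Add(m, Pow(Add(17, m), -1))))
Add(Function('S')(-63, 55), Mul(-1, Function('a')(53))) = Add(Add(-19, Mul(-1, 55)), Mul(-1, Mul(Rational(1, 2), Pow(Add(17, 53), -1), Add(-3, Mul(-49, 53), Mul(2, Pow(53, 3)), Mul(31, Pow(53, 2)))))) = Add(Add(-19, -55), Mul(-1, Mul(Rational(1, 2), Pow(70, -1), Add(-3, -2597, Mul(2, 148877), Mul(31, 2809))))) = Add(-74, Mul(-1, Mul(Rational(1, 2), Rational(1, 70), Add(-3, -2597, 297754, 87079)))) = Add(-74, Mul(-1, Mul(Rational(1, 2), Rational(1, 70), 382233))) = Add(-74, Mul(-1, Rational(382233, 140))) = Add(-74, Rational(-382233, 140)) = Rational(-392593, 140)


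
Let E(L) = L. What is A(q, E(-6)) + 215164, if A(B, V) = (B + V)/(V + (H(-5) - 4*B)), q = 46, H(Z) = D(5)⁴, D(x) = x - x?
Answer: 4088112/19 ≈ 2.1516e+5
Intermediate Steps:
D(x) = 0
H(Z) = 0 (H(Z) = 0⁴ = 0)
A(B, V) = (B + V)/(V - 4*B) (A(B, V) = (B + V)/(V + (0 - 4*B)) = (B + V)/(V - 4*B))
A(q, E(-6)) + 215164 = (46 - 6)/(-6 - 4*46) + 215164 = 40/(-6 - 184) + 215164 = 40/(-190) + 215164 = -1/190*40 + 215164 = -4/19 + 215164 = 4088112/19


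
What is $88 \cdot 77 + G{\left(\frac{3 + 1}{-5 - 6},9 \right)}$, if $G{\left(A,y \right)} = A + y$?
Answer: $\frac{74631}{11} \approx 6784.6$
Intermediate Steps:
$88 \cdot 77 + G{\left(\frac{3 + 1}{-5 - 6},9 \right)} = 88 \cdot 77 + \left(\frac{3 + 1}{-5 - 6} + 9\right) = 6776 + \left(\frac{4}{-11} + 9\right) = 6776 + \left(4 \left(- \frac{1}{11}\right) + 9\right) = 6776 + \left(- \frac{4}{11} + 9\right) = 6776 + \frac{95}{11} = \frac{74631}{11}$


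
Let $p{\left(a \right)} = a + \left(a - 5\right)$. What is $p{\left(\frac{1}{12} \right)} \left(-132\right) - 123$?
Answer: $515$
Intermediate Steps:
$p{\left(a \right)} = -5 + 2 a$ ($p{\left(a \right)} = a + \left(a - 5\right) = a + \left(-5 + a\right) = -5 + 2 a$)
$p{\left(\frac{1}{12} \right)} \left(-132\right) - 123 = \left(-5 + \frac{2}{12}\right) \left(-132\right) - 123 = \left(-5 + 2 \cdot \frac{1}{12}\right) \left(-132\right) - 123 = \left(-5 + \frac{1}{6}\right) \left(-132\right) - 123 = \left(- \frac{29}{6}\right) \left(-132\right) - 123 = 638 - 123 = 515$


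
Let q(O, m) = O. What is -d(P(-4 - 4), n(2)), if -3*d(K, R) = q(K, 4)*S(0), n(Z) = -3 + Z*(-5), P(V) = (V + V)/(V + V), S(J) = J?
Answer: 0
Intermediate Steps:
P(V) = 1 (P(V) = (2*V)/((2*V)) = (2*V)*(1/(2*V)) = 1)
n(Z) = -3 - 5*Z
d(K, R) = 0 (d(K, R) = -K*0/3 = -1/3*0 = 0)
-d(P(-4 - 4), n(2)) = -1*0 = 0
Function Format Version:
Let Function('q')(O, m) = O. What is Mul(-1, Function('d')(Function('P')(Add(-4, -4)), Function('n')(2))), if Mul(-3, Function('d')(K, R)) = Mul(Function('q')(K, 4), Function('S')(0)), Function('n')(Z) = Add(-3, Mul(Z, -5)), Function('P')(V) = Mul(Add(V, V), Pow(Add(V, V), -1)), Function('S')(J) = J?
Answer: 0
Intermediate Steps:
Function('P')(V) = 1 (Function('P')(V) = Mul(Mul(2, V), Pow(Mul(2, V), -1)) = Mul(Mul(2, V), Mul(Rational(1, 2), Pow(V, -1))) = 1)
Function('n')(Z) = Add(-3, Mul(-5, Z))
Function('d')(K, R) = 0 (Function('d')(K, R) = Mul(Rational(-1, 3), Mul(K, 0)) = Mul(Rational(-1, 3), 0) = 0)
Mul(-1, Function('d')(Function('P')(Add(-4, -4)), Function('n')(2))) = Mul(-1, 0) = 0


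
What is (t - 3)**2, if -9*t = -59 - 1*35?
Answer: 4489/81 ≈ 55.420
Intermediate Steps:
t = 94/9 (t = -(-59 - 1*35)/9 = -(-59 - 35)/9 = -1/9*(-94) = 94/9 ≈ 10.444)
(t - 3)**2 = (94/9 - 3)**2 = (67/9)**2 = 4489/81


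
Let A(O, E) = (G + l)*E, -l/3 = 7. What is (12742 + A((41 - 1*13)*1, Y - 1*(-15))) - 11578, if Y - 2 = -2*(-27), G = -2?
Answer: -469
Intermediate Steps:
l = -21 (l = -3*7 = -21)
Y = 56 (Y = 2 - 2*(-27) = 2 + 54 = 56)
A(O, E) = -23*E (A(O, E) = (-2 - 21)*E = -23*E)
(12742 + A((41 - 1*13)*1, Y - 1*(-15))) - 11578 = (12742 - 23*(56 - 1*(-15))) - 11578 = (12742 - 23*(56 + 15)) - 11578 = (12742 - 23*71) - 11578 = (12742 - 1633) - 11578 = 11109 - 11578 = -469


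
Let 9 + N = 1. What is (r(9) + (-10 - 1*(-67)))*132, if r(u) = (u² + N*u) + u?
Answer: 9900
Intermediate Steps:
N = -8 (N = -9 + 1 = -8)
r(u) = u² - 7*u (r(u) = (u² - 8*u) + u = u² - 7*u)
(r(9) + (-10 - 1*(-67)))*132 = (9*(-7 + 9) + (-10 - 1*(-67)))*132 = (9*2 + (-10 + 67))*132 = (18 + 57)*132 = 75*132 = 9900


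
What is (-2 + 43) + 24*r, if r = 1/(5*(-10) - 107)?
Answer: 6413/157 ≈ 40.847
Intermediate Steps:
r = -1/157 (r = 1/(-50 - 107) = 1/(-157) = -1/157 ≈ -0.0063694)
(-2 + 43) + 24*r = (-2 + 43) + 24*(-1/157) = 41 - 24/157 = 6413/157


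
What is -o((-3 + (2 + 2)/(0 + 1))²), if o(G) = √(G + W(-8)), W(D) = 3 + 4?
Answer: -2*√2 ≈ -2.8284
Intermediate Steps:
W(D) = 7
o(G) = √(7 + G) (o(G) = √(G + 7) = √(7 + G))
-o((-3 + (2 + 2)/(0 + 1))²) = -√(7 + (-3 + (2 + 2)/(0 + 1))²) = -√(7 + (-3 + 4/1)²) = -√(7 + (-3 + 4*1)²) = -√(7 + (-3 + 4)²) = -√(7 + 1²) = -√(7 + 1) = -√8 = -2*√2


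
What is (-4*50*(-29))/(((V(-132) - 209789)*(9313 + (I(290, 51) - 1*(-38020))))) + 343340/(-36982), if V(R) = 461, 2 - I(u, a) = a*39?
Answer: -4968060772295/535122069636 ≈ -9.2840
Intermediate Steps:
I(u, a) = 2 - 39*a (I(u, a) = 2 - a*39 = 2 - 39*a)
(-4*50*(-29))/(((V(-132) - 209789)*(9313 + (I(290, 51) - 1*(-38020))))) + 343340/(-36982) = (-4*50*(-29))/(((461 - 209789)*(9313 + ((2 - 39*51) - 1*(-38020))))) + 343340/(-36982) = (-200*(-29))/((-209328*(9313 + ((2 - 1989) + 38020)))) + 343340*(-1/36982) = 5800/((-209328*(9313 + (-1987 + 38020)))) - 171670/18491 = 5800/((-209328*(9313 + 36033))) - 171670/18491 = 5800/((-209328*45346)) - 171670/18491 = 5800/(-9492187488) - 171670/18491 = 5800*(-1/9492187488) - 171670/18491 = -725/1186523436 - 171670/18491 = -4968060772295/535122069636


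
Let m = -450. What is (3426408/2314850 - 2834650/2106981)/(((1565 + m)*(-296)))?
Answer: -164396750437/402429733297303500 ≈ -4.0851e-7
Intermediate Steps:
(3426408/2314850 - 2834650/2106981)/(((1565 + m)*(-296))) = (3426408/2314850 - 2834650/2106981)/(((1565 - 450)*(-296))) = (3426408*(1/2314850) - 2834650*1/2106981)/((1115*(-296))) = (1713204/1157425 - 2834650/2106981)/(-330040) = (328793500874/2438672483925)*(-1/330040) = -164396750437/402429733297303500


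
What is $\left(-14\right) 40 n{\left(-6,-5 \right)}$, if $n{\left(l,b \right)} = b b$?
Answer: $-14000$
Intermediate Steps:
$n{\left(l,b \right)} = b^{2}$
$\left(-14\right) 40 n{\left(-6,-5 \right)} = \left(-14\right) 40 \left(-5\right)^{2} = \left(-560\right) 25 = -14000$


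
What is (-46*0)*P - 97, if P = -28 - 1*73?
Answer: -97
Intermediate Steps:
P = -101 (P = -28 - 73 = -101)
(-46*0)*P - 97 = -46*0*(-101) - 97 = 0*(-101) - 97 = 0 - 97 = -97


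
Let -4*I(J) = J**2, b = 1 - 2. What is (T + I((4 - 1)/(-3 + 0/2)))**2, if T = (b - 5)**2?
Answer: 20449/16 ≈ 1278.1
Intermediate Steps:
b = -1
I(J) = -J**2/4
T = 36 (T = (-1 - 5)**2 = (-6)**2 = 36)
(T + I((4 - 1)/(-3 + 0/2)))**2 = (36 - (4 - 1)**2/(-3 + 0/2)**2/4)**2 = (36 - 9/(-3 + 0*(1/2))**2/4)**2 = (36 - 9/(-3 + 0)**2/4)**2 = (36 - 1**2/4)**2 = (36 - 1/4*(-1)**2)**2 = (36 - 1/4*1)**2 = (36 - 1/4)**2 = (143/4)**2 = 20449/16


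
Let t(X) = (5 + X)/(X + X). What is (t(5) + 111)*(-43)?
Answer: -4816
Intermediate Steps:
t(X) = (5 + X)/(2*X) (t(X) = (5 + X)/((2*X)) = (5 + X)*(1/(2*X)) = (5 + X)/(2*X))
(t(5) + 111)*(-43) = ((½)*(5 + 5)/5 + 111)*(-43) = ((½)*(⅕)*10 + 111)*(-43) = (1 + 111)*(-43) = 112*(-43) = -4816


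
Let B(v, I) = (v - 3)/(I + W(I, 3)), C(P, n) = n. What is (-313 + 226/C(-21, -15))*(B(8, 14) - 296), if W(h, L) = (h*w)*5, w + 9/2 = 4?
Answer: 4373363/45 ≈ 97186.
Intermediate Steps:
w = -1/2 (w = -9/2 + 4 = -1/2 ≈ -0.50000)
W(h, L) = -5*h/2 (W(h, L) = (h*(-1/2))*5 = -h/2*5 = -5*h/2)
B(v, I) = -2*(-3 + v)/(3*I) (B(v, I) = (v - 3)/(I - 5*I/2) = (-3 + v)/((-3*I/2)) = (-3 + v)*(-2/(3*I)) = -2*(-3 + v)/(3*I))
(-313 + 226/C(-21, -15))*(B(8, 14) - 296) = (-313 + 226/(-15))*((2/3)*(3 - 1*8)/14 - 296) = (-313 + 226*(-1/15))*((2/3)*(1/14)*(3 - 8) - 296) = (-313 - 226/15)*((2/3)*(1/14)*(-5) - 296) = -4921*(-5/21 - 296)/15 = -4921/15*(-6221/21) = 4373363/45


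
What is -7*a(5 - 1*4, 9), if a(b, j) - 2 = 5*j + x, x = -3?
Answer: -308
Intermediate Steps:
a(b, j) = -1 + 5*j (a(b, j) = 2 + (5*j - 3) = 2 + (-3 + 5*j) = -1 + 5*j)
-7*a(5 - 1*4, 9) = -7*(-1 + 5*9) = -7*(-1 + 45) = -7*44 = -308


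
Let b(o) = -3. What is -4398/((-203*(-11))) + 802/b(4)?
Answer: -1804060/6699 ≈ -269.30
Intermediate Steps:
-4398/((-203*(-11))) + 802/b(4) = -4398/((-203*(-11))) + 802/(-3) = -4398/2233 + 802*(-⅓) = -4398*1/2233 - 802/3 = -4398/2233 - 802/3 = -1804060/6699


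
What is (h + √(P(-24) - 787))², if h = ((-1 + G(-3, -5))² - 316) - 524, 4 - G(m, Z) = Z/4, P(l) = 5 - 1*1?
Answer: 172748353/256 - 39453*I*√87/8 ≈ 6.748e+5 - 45999.0*I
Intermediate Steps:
P(l) = 4 (P(l) = 5 - 1 = 4)
G(m, Z) = 4 - Z/4
h = -13151/16 (h = ((-1 + (4 - ¼*(-5)))² - 316) - 524 = ((-1 + (4 + 5/4))² - 316) - 524 = ((-1 + 21/4)² - 316) - 524 = ((17/4)² - 316) - 524 = (289/16 - 316) - 524 = -4767/16 - 524 = -13151/16 ≈ -821.94)
(h + √(P(-24) - 787))² = (-13151/16 + √(4 - 787))² = (-13151/16 + √(-783))² = (-13151/16 + 3*I*√87)²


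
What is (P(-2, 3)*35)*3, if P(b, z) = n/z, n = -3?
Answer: -105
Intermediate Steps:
P(b, z) = -3/z
(P(-2, 3)*35)*3 = (-3/3*35)*3 = (-3*1/3*35)*3 = -1*35*3 = -35*3 = -105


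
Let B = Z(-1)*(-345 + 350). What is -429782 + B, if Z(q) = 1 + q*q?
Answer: -429772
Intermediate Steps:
Z(q) = 1 + q²
B = 10 (B = (1 + (-1)²)*(-345 + 350) = (1 + 1)*5 = 2*5 = 10)
-429782 + B = -429782 + 10 = -429772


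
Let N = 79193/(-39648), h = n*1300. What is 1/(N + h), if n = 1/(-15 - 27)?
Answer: -39648/1306393 ≈ -0.030349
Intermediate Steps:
n = -1/42 (n = 1/(-42) = -1/42 ≈ -0.023810)
h = -650/21 (h = -1/42*1300 = -650/21 ≈ -30.952)
N = -79193/39648 (N = 79193*(-1/39648) = -79193/39648 ≈ -1.9974)
1/(N + h) = 1/(-79193/39648 - 650/21) = 1/(-1306393/39648) = -39648/1306393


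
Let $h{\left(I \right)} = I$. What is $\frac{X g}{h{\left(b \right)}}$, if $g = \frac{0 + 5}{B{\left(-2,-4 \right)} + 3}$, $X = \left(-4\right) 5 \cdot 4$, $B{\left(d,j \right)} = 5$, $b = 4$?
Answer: $- \frac{25}{2} \approx -12.5$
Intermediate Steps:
$X = -80$ ($X = \left(-20\right) 4 = -80$)
$g = \frac{5}{8}$ ($g = \frac{0 + 5}{5 + 3} = \frac{5}{8} \approx 0.625$)
$\frac{X g}{h{\left(b \right)}} = \frac{\left(-80\right) \frac{5}{8}}{4} = \left(-50\right) \frac{1}{4} = - \frac{25}{2}$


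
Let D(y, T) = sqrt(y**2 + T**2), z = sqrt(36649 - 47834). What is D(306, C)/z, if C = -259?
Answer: -I*sqrt(1797619645)/11185 ≈ -3.7906*I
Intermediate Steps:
z = I*sqrt(11185) (z = sqrt(-11185) = I*sqrt(11185) ≈ 105.76*I)
D(y, T) = sqrt(T**2 + y**2)
D(306, C)/z = sqrt((-259)**2 + 306**2)/((I*sqrt(11185))) = sqrt(67081 + 93636)*(-I*sqrt(11185)/11185) = sqrt(160717)*(-I*sqrt(11185)/11185) = -I*sqrt(1797619645)/11185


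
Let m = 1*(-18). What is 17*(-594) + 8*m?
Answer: -10242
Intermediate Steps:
m = -18
17*(-594) + 8*m = 17*(-594) + 8*(-18) = -10098 - 144 = -10242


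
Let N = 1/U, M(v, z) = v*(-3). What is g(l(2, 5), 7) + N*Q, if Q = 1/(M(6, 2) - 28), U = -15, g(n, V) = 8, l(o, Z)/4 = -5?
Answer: 5521/690 ≈ 8.0014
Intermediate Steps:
l(o, Z) = -20 (l(o, Z) = 4*(-5) = -20)
M(v, z) = -3*v
N = -1/15 (N = 1/(-15) = -1/15 ≈ -0.066667)
Q = -1/46 (Q = 1/(-3*6 - 28) = 1/(-18 - 28) = 1/(-46) = -1/46 ≈ -0.021739)
g(l(2, 5), 7) + N*Q = 8 - 1/15*(-1/46) = 8 + 1/690 = 5521/690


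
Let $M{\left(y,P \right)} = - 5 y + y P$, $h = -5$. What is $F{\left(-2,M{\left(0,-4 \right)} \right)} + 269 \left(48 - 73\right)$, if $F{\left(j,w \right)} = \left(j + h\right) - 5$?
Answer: $-6737$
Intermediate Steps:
$M{\left(y,P \right)} = - 5 y + P y$
$F{\left(j,w \right)} = -10 + j$ ($F{\left(j,w \right)} = \left(j - 5\right) - 5 = \left(-5 + j\right) - 5 = -10 + j$)
$F{\left(-2,M{\left(0,-4 \right)} \right)} + 269 \left(48 - 73\right) = \left(-10 - 2\right) + 269 \left(48 - 73\right) = -12 + 269 \left(-25\right) = -12 - 6725 = -6737$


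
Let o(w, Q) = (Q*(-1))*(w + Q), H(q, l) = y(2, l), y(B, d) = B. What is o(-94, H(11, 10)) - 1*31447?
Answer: -31263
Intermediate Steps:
H(q, l) = 2
o(w, Q) = -Q*(Q + w) (o(w, Q) = (-Q)*(Q + w) = -Q*(Q + w))
o(-94, H(11, 10)) - 1*31447 = -1*2*(2 - 94) - 1*31447 = -1*2*(-92) - 31447 = 184 - 31447 = -31263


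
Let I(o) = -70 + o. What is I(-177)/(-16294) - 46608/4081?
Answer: -758422745/66495814 ≈ -11.406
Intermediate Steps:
I(-177)/(-16294) - 46608/4081 = (-70 - 177)/(-16294) - 46608/4081 = -247*(-1/16294) - 46608*1/4081 = 247/16294 - 46608/4081 = -758422745/66495814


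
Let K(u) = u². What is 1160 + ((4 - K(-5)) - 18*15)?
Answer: 869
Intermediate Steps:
1160 + ((4 - K(-5)) - 18*15) = 1160 + ((4 - 1*(-5)²) - 18*15) = 1160 + ((4 - 1*25) - 270) = 1160 + ((4 - 25) - 270) = 1160 + (-21 - 270) = 1160 - 291 = 869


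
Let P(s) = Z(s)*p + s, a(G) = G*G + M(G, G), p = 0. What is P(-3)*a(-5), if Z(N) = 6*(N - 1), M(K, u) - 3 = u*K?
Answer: -159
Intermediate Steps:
M(K, u) = 3 + K*u (M(K, u) = 3 + u*K = 3 + K*u)
a(G) = 3 + 2*G² (a(G) = G*G + (3 + G*G) = G² + (3 + G²) = 3 + 2*G²)
Z(N) = -6 + 6*N (Z(N) = 6*(-1 + N) = -6 + 6*N)
P(s) = s (P(s) = (-6 + 6*s)*0 + s = 0 + s = s)
P(-3)*a(-5) = -3*(3 + 2*(-5)²) = -3*(3 + 2*25) = -3*(3 + 50) = -3*53 = -159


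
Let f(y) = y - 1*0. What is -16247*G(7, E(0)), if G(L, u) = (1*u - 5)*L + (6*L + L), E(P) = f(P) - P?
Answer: -227458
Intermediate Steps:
f(y) = y (f(y) = y + 0 = y)
E(P) = 0 (E(P) = P - P = 0)
G(L, u) = 7*L + L*(-5 + u) (G(L, u) = (u - 5)*L + 7*L = (-5 + u)*L + 7*L = L*(-5 + u) + 7*L = 7*L + L*(-5 + u))
-16247*G(7, E(0)) = -113729*(2 + 0) = -113729*2 = -16247*14 = -227458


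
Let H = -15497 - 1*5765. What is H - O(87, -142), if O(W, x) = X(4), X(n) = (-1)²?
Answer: -21263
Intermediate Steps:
H = -21262 (H = -15497 - 5765 = -21262)
X(n) = 1
O(W, x) = 1
H - O(87, -142) = -21262 - 1*1 = -21262 - 1 = -21263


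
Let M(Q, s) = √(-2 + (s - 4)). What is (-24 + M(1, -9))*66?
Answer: -1584 + 66*I*√15 ≈ -1584.0 + 255.62*I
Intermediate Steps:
M(Q, s) = √(-6 + s) (M(Q, s) = √(-2 + (-4 + s)) = √(-6 + s))
(-24 + M(1, -9))*66 = (-24 + √(-6 - 9))*66 = (-24 + √(-15))*66 = (-24 + I*√15)*66 = -1584 + 66*I*√15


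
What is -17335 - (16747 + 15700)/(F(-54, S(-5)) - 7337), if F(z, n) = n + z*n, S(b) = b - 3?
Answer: -119804408/6913 ≈ -17330.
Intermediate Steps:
S(b) = -3 + b
F(z, n) = n + n*z
-17335 - (16747 + 15700)/(F(-54, S(-5)) - 7337) = -17335 - (16747 + 15700)/((-3 - 5)*(1 - 54) - 7337) = -17335 - 32447/(-8*(-53) - 7337) = -17335 - 32447/(424 - 7337) = -17335 - 32447/(-6913) = -17335 - 32447*(-1)/6913 = -17335 - 1*(-32447/6913) = -17335 + 32447/6913 = -119804408/6913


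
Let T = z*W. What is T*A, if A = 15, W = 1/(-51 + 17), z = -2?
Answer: 15/17 ≈ 0.88235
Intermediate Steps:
W = -1/34 (W = 1/(-34) = -1/34 ≈ -0.029412)
T = 1/17 (T = -2*(-1/34) = 1/17 ≈ 0.058824)
T*A = (1/17)*15 = 15/17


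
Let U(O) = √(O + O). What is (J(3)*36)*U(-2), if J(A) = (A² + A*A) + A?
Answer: 1512*I ≈ 1512.0*I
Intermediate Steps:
U(O) = √2*√O (U(O) = √(2*O) = √2*√O)
J(A) = A + 2*A² (J(A) = (A² + A²) + A = 2*A² + A = A + 2*A²)
(J(3)*36)*U(-2) = ((3*(1 + 2*3))*36)*(√2*√(-2)) = ((3*(1 + 6))*36)*(√2*(I*√2)) = ((3*7)*36)*(2*I) = (21*36)*(2*I) = 756*(2*I) = 1512*I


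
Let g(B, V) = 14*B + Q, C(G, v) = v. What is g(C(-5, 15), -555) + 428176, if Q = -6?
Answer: 428380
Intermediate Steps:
g(B, V) = -6 + 14*B (g(B, V) = 14*B - 6 = -6 + 14*B)
g(C(-5, 15), -555) + 428176 = (-6 + 14*15) + 428176 = (-6 + 210) + 428176 = 204 + 428176 = 428380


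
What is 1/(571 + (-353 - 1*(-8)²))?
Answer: 1/154 ≈ 0.0064935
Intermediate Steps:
1/(571 + (-353 - 1*(-8)²)) = 1/(571 + (-353 - 1*64)) = 1/(571 + (-353 - 64)) = 1/(571 - 417) = 1/154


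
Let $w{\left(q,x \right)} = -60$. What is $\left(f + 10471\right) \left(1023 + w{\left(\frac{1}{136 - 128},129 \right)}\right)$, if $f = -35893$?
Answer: $-24481386$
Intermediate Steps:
$\left(f + 10471\right) \left(1023 + w{\left(\frac{1}{136 - 128},129 \right)}\right) = \left(-35893 + 10471\right) \left(1023 - 60\right) = \left(-25422\right) 963 = -24481386$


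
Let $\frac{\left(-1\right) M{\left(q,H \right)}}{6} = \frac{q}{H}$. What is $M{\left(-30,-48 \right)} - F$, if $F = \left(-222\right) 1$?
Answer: $\frac{873}{4} \approx 218.25$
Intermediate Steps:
$M{\left(q,H \right)} = - \frac{6 q}{H}$ ($M{\left(q,H \right)} = - 6 \frac{q}{H} = - \frac{6 q}{H}$)
$F = -222$
$M{\left(-30,-48 \right)} - F = \left(-6\right) \left(-30\right) \frac{1}{-48} - -222 = \left(-6\right) \left(-30\right) \left(- \frac{1}{48}\right) + 222 = - \frac{15}{4} + 222 = \frac{873}{4}$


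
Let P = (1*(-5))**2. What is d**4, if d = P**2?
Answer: 152587890625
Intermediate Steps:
P = 25 (P = (-5)**2 = 25)
d = 625 (d = 25**2 = 625)
d**4 = 625**4 = 152587890625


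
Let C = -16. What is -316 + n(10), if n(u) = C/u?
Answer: -1588/5 ≈ -317.60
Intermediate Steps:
n(u) = -16/u
-316 + n(10) = -316 - 16/10 = -316 - 16*⅒ = -316 - 8/5 = -1588/5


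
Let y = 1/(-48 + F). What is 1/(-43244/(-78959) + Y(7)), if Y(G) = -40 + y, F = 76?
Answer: -2210852/87144289 ≈ -0.025370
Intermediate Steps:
y = 1/28 (y = 1/(-48 + 76) = 1/28 ≈ 0.035714)
Y(G) = -1119/28 (Y(G) = -40 + 1/28 = -1119/28)
1/(-43244/(-78959) + Y(7)) = 1/(-43244/(-78959) - 1119/28) = 1/(-43244*(-1/78959) - 1119/28) = 1/(43244/78959 - 1119/28) = 1/(-87144289/2210852) = -2210852/87144289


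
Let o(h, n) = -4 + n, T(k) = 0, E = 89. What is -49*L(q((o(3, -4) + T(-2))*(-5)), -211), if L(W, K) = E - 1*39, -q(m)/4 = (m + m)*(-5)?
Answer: -2450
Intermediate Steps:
q(m) = 40*m (q(m) = -4*(m + m)*(-5) = -4*2*m*(-5) = -(-40)*m = 40*m)
L(W, K) = 50 (L(W, K) = 89 - 1*39 = 89 - 39 = 50)
-49*L(q((o(3, -4) + T(-2))*(-5)), -211) = -49*50 = -2450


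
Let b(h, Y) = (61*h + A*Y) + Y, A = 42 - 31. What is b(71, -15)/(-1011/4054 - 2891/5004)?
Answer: -42104041308/8389579 ≈ -5018.6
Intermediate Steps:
A = 11
b(h, Y) = 12*Y + 61*h (b(h, Y) = (61*h + 11*Y) + Y = (11*Y + 61*h) + Y = 12*Y + 61*h)
b(71, -15)/(-1011/4054 - 2891/5004) = (12*(-15) + 61*71)/(-1011/4054 - 2891/5004) = (-180 + 4331)/(-1011*1/4054 - 2891*1/5004) = 4151/(-1011/4054 - 2891/5004) = 4151/(-8389579/10143108) = 4151*(-10143108/8389579) = -42104041308/8389579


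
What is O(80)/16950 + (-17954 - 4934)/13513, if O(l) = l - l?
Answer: -22888/13513 ≈ -1.6938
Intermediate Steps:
O(l) = 0
O(80)/16950 + (-17954 - 4934)/13513 = 0/16950 + (-17954 - 4934)/13513 = 0*(1/16950) - 22888*1/13513 = 0 - 22888/13513 = -22888/13513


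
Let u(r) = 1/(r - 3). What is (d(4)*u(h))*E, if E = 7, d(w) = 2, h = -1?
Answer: -7/2 ≈ -3.5000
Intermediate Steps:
u(r) = 1/(-3 + r)
(d(4)*u(h))*E = (2/(-3 - 1))*7 = (2/(-4))*7 = (2*(-1/4))*7 = -1/2*7 = -7/2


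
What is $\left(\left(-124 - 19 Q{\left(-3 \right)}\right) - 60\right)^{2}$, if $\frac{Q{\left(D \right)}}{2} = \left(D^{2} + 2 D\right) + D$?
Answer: $33856$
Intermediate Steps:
$Q{\left(D \right)} = 2 D^{2} + 6 D$ ($Q{\left(D \right)} = 2 \left(\left(D^{2} + 2 D\right) + D\right) = 2 \left(D^{2} + 3 D\right) = 2 D^{2} + 6 D$)
$\left(\left(-124 - 19 Q{\left(-3 \right)}\right) - 60\right)^{2} = \left(\left(-124 - 19 \cdot 2 \left(-3\right) \left(3 - 3\right)\right) - 60\right)^{2} = \left(\left(-124 - 19 \cdot 2 \left(-3\right) 0\right) - 60\right)^{2} = \left(\left(-124 - 0\right) - 60\right)^{2} = \left(\left(-124 + 0\right) - 60\right)^{2} = \left(-124 - 60\right)^{2} = \left(-184\right)^{2} = 33856$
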